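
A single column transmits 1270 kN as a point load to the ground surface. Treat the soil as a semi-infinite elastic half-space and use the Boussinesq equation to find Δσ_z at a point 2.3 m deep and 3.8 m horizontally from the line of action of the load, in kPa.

Δσ_z ≈ 4.27 kPa

Boussinesq vertical stress below a point load on an elastic half-space:
Δσ_z = 3P/(2πz²) · [1 + (r/z)²]^(−5/2)
r/z = 3.8/2.3 = 1.6522; [1+(r/z)²]^(−5/2) = 0.037224.
Δσ_z = 3×1270/(2π×2.3²) × 0.037224 = 114.63 × 0.037224 = 4.267 kPa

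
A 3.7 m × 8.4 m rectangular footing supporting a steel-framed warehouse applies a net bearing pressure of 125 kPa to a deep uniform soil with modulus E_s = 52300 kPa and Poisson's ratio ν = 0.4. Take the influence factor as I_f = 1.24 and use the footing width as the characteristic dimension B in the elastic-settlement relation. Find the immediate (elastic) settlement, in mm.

Immediate (elastic) settlement: S_e = q·B·(1−ν²)/E_s · I_f.
S_e = 125 × 3.7 × (1 − 0.4²) / 52300 × 1.24
    = 125 × 3.7 × 0.84 / 52300 × 1.24
    = 0.009211 m = 9.211 mm

S_e ≈ 9.21 mm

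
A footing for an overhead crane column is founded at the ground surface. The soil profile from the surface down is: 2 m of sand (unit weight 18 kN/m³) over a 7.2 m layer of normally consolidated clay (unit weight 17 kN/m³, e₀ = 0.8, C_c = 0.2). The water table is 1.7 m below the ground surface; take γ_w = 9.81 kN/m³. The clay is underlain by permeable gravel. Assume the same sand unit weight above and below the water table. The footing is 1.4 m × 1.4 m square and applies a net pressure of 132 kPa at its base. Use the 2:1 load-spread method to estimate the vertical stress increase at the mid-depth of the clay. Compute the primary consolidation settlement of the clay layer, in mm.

S_c ≈ 29.8 mm

Mid-depth of clay below the ground surface: z = 2 + 7.2/2 = 5.6 m.
Total vertical stress at mid-clay: σ_v = 18×2 + 17×3.6 = 97.2 kPa.
Pore pressure: u = 9.81×(5.6 − 1.7) = 38.259 kPa.
Initial effective stress: σ'_0 = σ_v − u = 97.2 − 38.259 = 58.941 kPa.
Stress increase at mid-clay by the 2:1 spreading method:
Δσ = qBL/((B+z)(L+z)) = 132×1.4×1.4/((1.4+5.6)(1.4+5.6)) = 5.28 kPa
Final effective stress: σ'_f = σ'_0 + Δσ = 58.941 + 5.28 = 64.221 kPa.
Normally consolidated clay, so the full stress increment lies on the virgin compression line:
S_c = C_c·H/(1+e₀)·log₁₀(σ'_f/σ'_0) = 0.2×7.2/(1+0.8)×log₁₀(64.221/58.941)
    = 0.8 × 0.03726 = 0.02981 m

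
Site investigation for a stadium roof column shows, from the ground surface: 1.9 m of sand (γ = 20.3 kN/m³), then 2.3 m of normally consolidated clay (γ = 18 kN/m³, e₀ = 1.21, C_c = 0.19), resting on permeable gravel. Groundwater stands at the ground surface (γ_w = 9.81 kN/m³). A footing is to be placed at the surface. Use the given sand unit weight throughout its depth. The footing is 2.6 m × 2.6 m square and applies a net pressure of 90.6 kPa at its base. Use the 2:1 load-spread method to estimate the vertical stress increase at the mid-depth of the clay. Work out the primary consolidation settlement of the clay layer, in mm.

S_c ≈ 43.2 mm

Mid-depth of clay below the ground surface: z = 1.9 + 2.3/2 = 3.05 m.
Total vertical stress at mid-clay: σ_v = 20.3×1.9 + 18×1.15 = 59.27 kPa.
Pore pressure: u = 9.81×(3.05 − 0) = 29.921 kPa.
Initial effective stress: σ'_0 = σ_v − u = 59.27 − 29.921 = 29.349 kPa.
Stress increase at mid-clay by the 2:1 spreading method:
Δσ = qBL/((B+z)(L+z)) = 90.6×2.6×2.6/((2.6+3.05)(2.6+3.05)) = 19.186 kPa
Final effective stress: σ'_f = σ'_0 + Δσ = 29.349 + 19.186 = 48.535 kPa.
Normally consolidated clay, so the full stress increment lies on the virgin compression line:
S_c = C_c·H/(1+e₀)·log₁₀(σ'_f/σ'_0) = 0.19×2.3/(1+1.21)×log₁₀(48.535/29.349)
    = 0.19774 × 0.21846 = 0.0432 m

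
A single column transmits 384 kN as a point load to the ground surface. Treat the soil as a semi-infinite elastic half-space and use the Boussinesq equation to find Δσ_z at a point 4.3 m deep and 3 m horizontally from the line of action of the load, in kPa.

Δσ_z ≈ 3.68 kPa

Boussinesq vertical stress below a point load on an elastic half-space:
Δσ_z = 3P/(2πz²) · [1 + (r/z)²]^(−5/2)
r/z = 3/4.3 = 0.69767; [1+(r/z)²]^(−5/2) = 0.37103.
Δσ_z = 3×384/(2π×4.3²) × 0.37103 = 9.916 × 0.37103 = 3.679 kPa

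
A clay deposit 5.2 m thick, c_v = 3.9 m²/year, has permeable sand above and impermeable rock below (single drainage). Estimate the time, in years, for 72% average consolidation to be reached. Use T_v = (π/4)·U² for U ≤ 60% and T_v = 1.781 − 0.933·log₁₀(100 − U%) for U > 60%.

t ≈ 2.99 years

Drainage path length: H_d = H = 5.2 m (single drainage).
U > 60%: T_v = 1.781 − 0.933·log₁₀(100 − 72) = 0.4308.
t = T_v·H_d²/c_v = 0.4308×5.2²/3.9 = 2.987 years.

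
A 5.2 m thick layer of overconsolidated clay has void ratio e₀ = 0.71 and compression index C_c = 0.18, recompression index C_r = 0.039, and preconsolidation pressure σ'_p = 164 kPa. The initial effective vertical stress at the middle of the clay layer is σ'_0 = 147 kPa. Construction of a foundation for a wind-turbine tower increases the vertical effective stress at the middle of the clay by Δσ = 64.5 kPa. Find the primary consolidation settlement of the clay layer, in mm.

Final effective stress: σ'_f = 147 + 64.5 = 211.5 kPa.
σ'_f = 211.5 > σ'_p = 164 kPa, so the stress path crosses the preconsolidation pressure — recompression up to σ'_p, then virgin compression beyond:
S_c = H/(1+e₀)·[C_r·log₁₀(σ'_p/σ'_0) + C_c·log₁₀(σ'_f/σ'_p)]
    = 5.2/1.71 × [0.039×log₁₀(164/147) + 0.18×log₁₀(211.5/164)]
    = 3.0409 × [0.0018535 + 0.019884] = 0.0661 m

S_c ≈ 66.1 mm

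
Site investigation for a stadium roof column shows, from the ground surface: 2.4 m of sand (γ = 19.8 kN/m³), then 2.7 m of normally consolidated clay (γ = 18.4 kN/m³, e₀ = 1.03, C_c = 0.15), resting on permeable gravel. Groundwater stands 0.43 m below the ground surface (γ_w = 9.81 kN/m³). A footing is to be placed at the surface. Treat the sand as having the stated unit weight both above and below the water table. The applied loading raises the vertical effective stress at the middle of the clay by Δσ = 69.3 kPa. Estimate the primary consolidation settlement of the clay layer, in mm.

S_c ≈ 87.4 mm

Mid-depth of clay below the ground surface: z = 2.4 + 2.7/2 = 3.75 m.
Total vertical stress at mid-clay: σ_v = 19.8×2.4 + 18.4×1.35 = 72.36 kPa.
Pore pressure: u = 9.81×(3.75 − 0.43) = 32.569 kPa.
Initial effective stress: σ'_0 = σ_v − u = 72.36 − 32.569 = 39.791 kPa.
Final effective stress: σ'_f = σ'_0 + Δσ = 39.791 + 69.3 = 109.09 kPa.
Normally consolidated clay, so the full stress increment lies on the virgin compression line:
S_c = C_c·H/(1+e₀)·log₁₀(σ'_f/σ'_0) = 0.15×2.7/(1+1.03)×log₁₀(109.09/39.791)
    = 0.19951 × 0.438 = 0.08739 m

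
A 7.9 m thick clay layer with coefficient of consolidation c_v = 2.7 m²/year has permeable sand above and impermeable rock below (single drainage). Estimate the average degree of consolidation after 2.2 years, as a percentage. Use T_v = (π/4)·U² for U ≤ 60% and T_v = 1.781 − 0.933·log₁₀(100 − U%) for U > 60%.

Drainage path length: H_d = H = 7.9 m (single drainage).
T_v = c_v·t/H_d² = 2.7×2.2/7.9² = 0.095177.
T_v = 0.095177 corresponds to the U ≤ 60% branch:
U = √(4T_v/π) = 0.3481

U ≈ 34.8 %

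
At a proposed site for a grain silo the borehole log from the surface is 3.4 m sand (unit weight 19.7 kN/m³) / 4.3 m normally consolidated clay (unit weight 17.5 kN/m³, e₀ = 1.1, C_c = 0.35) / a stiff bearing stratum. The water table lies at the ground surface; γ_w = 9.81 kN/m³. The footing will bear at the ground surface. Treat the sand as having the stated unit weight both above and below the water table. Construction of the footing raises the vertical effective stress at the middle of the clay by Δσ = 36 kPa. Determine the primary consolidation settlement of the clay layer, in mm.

S_c ≈ 168 mm

Mid-depth of clay below the ground surface: z = 3.4 + 4.3/2 = 5.55 m.
Total vertical stress at mid-clay: σ_v = 19.7×3.4 + 17.5×2.15 = 104.6 kPa.
Pore pressure: u = 9.81×(5.55 − 0) = 54.446 kPa.
Initial effective stress: σ'_0 = σ_v − u = 104.6 − 54.446 = 50.154 kPa.
Final effective stress: σ'_f = σ'_0 + Δσ = 50.154 + 36 = 86.154 kPa.
Normally consolidated clay, so the full stress increment lies on the virgin compression line:
S_c = C_c·H/(1+e₀)·log₁₀(σ'_f/σ'_0) = 0.35×4.3/(1+1.1)×log₁₀(86.154/50.154)
    = 0.71667 × 0.23497 = 0.1684 m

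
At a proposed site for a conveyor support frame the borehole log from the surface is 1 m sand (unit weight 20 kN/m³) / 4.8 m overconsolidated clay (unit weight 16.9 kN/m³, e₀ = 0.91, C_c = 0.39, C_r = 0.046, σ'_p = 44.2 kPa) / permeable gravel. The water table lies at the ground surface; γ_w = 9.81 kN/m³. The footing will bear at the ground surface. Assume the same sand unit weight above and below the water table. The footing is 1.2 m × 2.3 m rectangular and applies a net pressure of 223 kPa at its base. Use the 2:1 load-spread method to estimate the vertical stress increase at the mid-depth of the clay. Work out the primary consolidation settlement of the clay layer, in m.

S_c ≈ 0.0826 m

Mid-depth of clay below the ground surface: z = 1 + 4.8/2 = 3.4 m.
Total vertical stress at mid-clay: σ_v = 20×1 + 16.9×2.4 = 60.56 kPa.
Pore pressure: u = 9.81×(3.4 − 0) = 33.354 kPa.
Initial effective stress: σ'_0 = σ_v − u = 60.56 − 33.354 = 27.206 kPa.
Stress increase at mid-clay by the 2:1 spreading method:
Δσ = qBL/((B+z)(L+z)) = 223×1.2×2.3/((1.2+3.4)(2.3+3.4)) = 23.474 kPa
Final effective stress: σ'_f = 27.206 + 23.474 = 50.68 kPa.
σ'_f = 50.68 > σ'_p = 44.2 kPa, so the stress path crosses the preconsolidation pressure — recompression up to σ'_p, then virgin compression beyond:
S_c = H/(1+e₀)·[C_r·log₁₀(σ'_p/σ'_0) + C_c·log₁₀(σ'_f/σ'_p)]
    = 4.8/1.91 × [0.046×log₁₀(44.2/27.206) + 0.39×log₁₀(50.68/44.2)]
    = 2.5131 × [0.0096948 + 0.023172] = 0.0826 m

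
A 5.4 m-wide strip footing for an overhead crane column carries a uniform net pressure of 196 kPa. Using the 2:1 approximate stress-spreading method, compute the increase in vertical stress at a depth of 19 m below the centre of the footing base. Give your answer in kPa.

By the 2:1 method the load spreads at 1 horizontal : 2 vertical, so at depth z the loaded area has grown by z in each plan dimension:
Δσ = qB/(B+z) = 196×5.4/(5.4+19) = 43.377 kPa

Δσ_z ≈ 43.4 kPa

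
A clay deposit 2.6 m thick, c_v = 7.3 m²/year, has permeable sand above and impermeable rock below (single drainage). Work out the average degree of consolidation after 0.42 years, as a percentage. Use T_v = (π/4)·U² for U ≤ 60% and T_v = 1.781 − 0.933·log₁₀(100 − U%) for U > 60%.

U ≈ 73.5 %

Drainage path length: H_d = H = 2.6 m (single drainage).
T_v = c_v·t/H_d² = 7.3×0.42/2.6² = 0.45355.
T_v = 0.45355 corresponds to the U > 60% branch:
U = 1 − 10^((1.781 − T_v)/0.933)/100 = 0.7353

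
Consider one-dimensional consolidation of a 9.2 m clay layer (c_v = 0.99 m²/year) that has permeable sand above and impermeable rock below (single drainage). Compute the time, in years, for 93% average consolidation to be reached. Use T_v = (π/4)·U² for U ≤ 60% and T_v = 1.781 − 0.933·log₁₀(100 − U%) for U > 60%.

t ≈ 84.9 years

Drainage path length: H_d = H = 9.2 m (single drainage).
U > 60%: T_v = 1.781 − 0.933·log₁₀(100 − 93) = 0.99252.
t = T_v·H_d²/c_v = 0.99252×9.2²/0.99 = 84.86 years.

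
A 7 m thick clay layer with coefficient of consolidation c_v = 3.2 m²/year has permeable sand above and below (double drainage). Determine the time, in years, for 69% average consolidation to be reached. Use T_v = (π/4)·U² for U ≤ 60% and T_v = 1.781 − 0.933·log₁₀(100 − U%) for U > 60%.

Drainage path length: H_d = H/2 = 3.5 m (double drainage).
U > 60%: T_v = 1.781 − 0.933·log₁₀(100 − 69) = 0.38956.
t = T_v·H_d²/c_v = 0.38956×3.5²/3.2 = 1.491 years.

t ≈ 1.49 years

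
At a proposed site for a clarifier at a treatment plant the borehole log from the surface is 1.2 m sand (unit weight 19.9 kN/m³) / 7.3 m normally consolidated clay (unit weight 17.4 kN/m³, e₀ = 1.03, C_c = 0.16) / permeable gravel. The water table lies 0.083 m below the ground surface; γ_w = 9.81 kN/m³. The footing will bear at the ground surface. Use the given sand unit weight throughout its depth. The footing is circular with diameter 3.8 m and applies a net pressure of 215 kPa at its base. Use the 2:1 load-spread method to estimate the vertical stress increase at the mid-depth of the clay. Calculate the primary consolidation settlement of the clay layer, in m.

S_c ≈ 0.176 m

Mid-depth of clay below the ground surface: z = 1.2 + 7.3/2 = 4.85 m.
Total vertical stress at mid-clay: σ_v = 19.9×1.2 + 17.4×3.65 = 87.39 kPa.
Pore pressure: u = 9.81×(4.85 − 0.083) = 46.764 kPa.
Initial effective stress: σ'_0 = σ_v − u = 87.39 − 46.764 = 40.626 kPa.
Stress increase at mid-clay by the 2:1 spreading method:
Δσ ≈ qD²/(D+z)² = 215×3.8²/(3.8+4.85)² = 41.493 kPa
Final effective stress: σ'_f = σ'_0 + Δσ = 40.626 + 41.493 = 82.119 kPa.
Normally consolidated clay, so the full stress increment lies on the virgin compression line:
S_c = C_c·H/(1+e₀)·log₁₀(σ'_f/σ'_0) = 0.16×7.3/(1+1.03)×log₁₀(82.119/40.626)
    = 0.57537 × 0.30564 = 0.1759 m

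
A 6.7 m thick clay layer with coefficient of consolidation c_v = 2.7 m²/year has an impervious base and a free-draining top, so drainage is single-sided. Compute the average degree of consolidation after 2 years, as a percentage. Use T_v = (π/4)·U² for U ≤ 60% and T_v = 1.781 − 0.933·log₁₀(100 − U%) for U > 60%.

Drainage path length: H_d = H = 6.7 m (single drainage).
T_v = c_v·t/H_d² = 2.7×2/6.7² = 0.12029.
T_v = 0.12029 corresponds to the U ≤ 60% branch:
U = √(4T_v/π) = 0.3914

U ≈ 39.1 %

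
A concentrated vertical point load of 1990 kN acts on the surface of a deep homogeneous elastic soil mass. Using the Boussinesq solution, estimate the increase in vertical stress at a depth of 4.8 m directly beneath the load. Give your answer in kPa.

Δσ_z ≈ 41.2 kPa

Boussinesq vertical stress below a point load on an elastic half-space:
Δσ_z = 3P/(2πz²) · [1 + (r/z)²]^(−5/2)
r/z = 0/4.8 = 0; [1+(r/z)²]^(−5/2) = 1.
Δσ_z = 3×1990/(2π×4.8²) × 1 = 41.239 × 1 = 41.24 kPa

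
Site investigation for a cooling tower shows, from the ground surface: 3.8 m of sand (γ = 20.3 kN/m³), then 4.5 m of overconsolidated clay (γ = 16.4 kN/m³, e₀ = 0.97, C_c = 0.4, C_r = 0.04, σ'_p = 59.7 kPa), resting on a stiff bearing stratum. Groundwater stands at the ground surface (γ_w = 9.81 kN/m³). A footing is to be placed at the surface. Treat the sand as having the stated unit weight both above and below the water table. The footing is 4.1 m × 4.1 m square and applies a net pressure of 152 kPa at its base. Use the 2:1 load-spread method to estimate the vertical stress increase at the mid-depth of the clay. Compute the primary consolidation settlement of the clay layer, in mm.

Mid-depth of clay below the ground surface: z = 3.8 + 4.5/2 = 6.05 m.
Total vertical stress at mid-clay: σ_v = 20.3×3.8 + 16.4×2.25 = 114.04 kPa.
Pore pressure: u = 9.81×(6.05 − 0) = 59.351 kPa.
Initial effective stress: σ'_0 = σ_v − u = 114.04 − 59.351 = 54.689 kPa.
Stress increase at mid-clay by the 2:1 spreading method:
Δσ = qBL/((B+z)(L+z)) = 152×4.1×4.1/((4.1+6.05)(4.1+6.05)) = 24.802 kPa
Final effective stress: σ'_f = 54.689 + 24.802 = 79.491 kPa.
σ'_f = 79.491 > σ'_p = 59.7 kPa, so the stress path crosses the preconsolidation pressure — recompression up to σ'_p, then virgin compression beyond:
S_c = H/(1+e₀)·[C_r·log₁₀(σ'_p/σ'_0) + C_c·log₁₀(σ'_f/σ'_p)]
    = 4.5/1.97 × [0.04×log₁₀(59.7/54.689) + 0.4×log₁₀(79.491/59.7)]
    = 2.2843 × [0.001523 + 0.049737] = 0.1171 m

S_c ≈ 117 mm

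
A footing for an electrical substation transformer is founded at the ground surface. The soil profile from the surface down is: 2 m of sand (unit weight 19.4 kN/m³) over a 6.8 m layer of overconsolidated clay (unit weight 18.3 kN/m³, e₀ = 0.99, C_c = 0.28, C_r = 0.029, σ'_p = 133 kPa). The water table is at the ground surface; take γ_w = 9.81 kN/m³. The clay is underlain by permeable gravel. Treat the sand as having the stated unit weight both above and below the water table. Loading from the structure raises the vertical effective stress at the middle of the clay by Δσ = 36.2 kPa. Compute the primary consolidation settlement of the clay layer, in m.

S_c ≈ 0.0242 m

Mid-depth of clay below the ground surface: z = 2 + 6.8/2 = 5.4 m.
Total vertical stress at mid-clay: σ_v = 19.4×2 + 18.3×3.4 = 101.02 kPa.
Pore pressure: u = 9.81×(5.4 − 0) = 52.974 kPa.
Initial effective stress: σ'_0 = σ_v − u = 101.02 − 52.974 = 48.046 kPa.
Final effective stress: σ'_f = 48.046 + 36.2 = 84.246 kPa.
σ'_f = 84.246 ≤ σ'_p = 133 kPa, so the clay remains overconsolidated and only the recompression index applies:
S_c = C_r·H/(1+e₀)·log₁₀(σ'_f/σ'_0) = 0.029×6.8/1.99×log₁₀(84.246/48.046)
    = 0.099096 × 0.24389 = 0.02417 m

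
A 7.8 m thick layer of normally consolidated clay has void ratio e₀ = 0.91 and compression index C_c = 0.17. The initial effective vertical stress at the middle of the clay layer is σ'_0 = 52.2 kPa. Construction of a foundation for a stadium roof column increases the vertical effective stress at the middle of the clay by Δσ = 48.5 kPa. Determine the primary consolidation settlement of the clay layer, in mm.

S_c ≈ 198 mm

Final effective stress: σ'_f = σ'_0 + Δσ = 52.2 + 48.5 = 100.7 kPa.
Normally consolidated clay, so the full stress increment lies on the virgin compression line:
S_c = C_c·H/(1+e₀)·log₁₀(σ'_f/σ'_0) = 0.17×7.8/(1+0.91)×log₁₀(100.7/52.2)
    = 0.69424 × 0.28536 = 0.1981 m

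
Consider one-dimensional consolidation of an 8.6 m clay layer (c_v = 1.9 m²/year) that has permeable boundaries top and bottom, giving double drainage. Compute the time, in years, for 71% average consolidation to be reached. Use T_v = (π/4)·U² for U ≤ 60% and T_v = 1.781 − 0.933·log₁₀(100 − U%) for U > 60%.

t ≈ 4.05 years

Drainage path length: H_d = H/2 = 4.3 m (double drainage).
U > 60%: T_v = 1.781 − 0.933·log₁₀(100 − 71) = 0.41658.
t = T_v·H_d²/c_v = 0.41658×4.3²/1.9 = 4.054 years.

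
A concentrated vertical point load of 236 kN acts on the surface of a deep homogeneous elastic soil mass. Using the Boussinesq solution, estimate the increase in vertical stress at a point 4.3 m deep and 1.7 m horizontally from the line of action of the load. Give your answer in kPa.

Δσ_z ≈ 4.24 kPa

Boussinesq vertical stress below a point load on an elastic half-space:
Δσ_z = 3P/(2πz²) · [1 + (r/z)²]^(−5/2)
r/z = 1.7/4.3 = 0.39535; [1+(r/z)²]^(−5/2) = 0.69554.
Δσ_z = 3×236/(2π×4.3²) × 0.69554 = 6.0942 × 0.69554 = 4.239 kPa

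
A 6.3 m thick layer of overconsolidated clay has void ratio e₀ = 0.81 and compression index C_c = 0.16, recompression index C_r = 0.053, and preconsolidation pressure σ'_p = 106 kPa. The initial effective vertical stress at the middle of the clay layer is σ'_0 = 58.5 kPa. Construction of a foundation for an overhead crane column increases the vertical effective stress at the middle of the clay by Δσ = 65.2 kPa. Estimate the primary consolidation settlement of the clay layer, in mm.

Final effective stress: σ'_f = 58.5 + 65.2 = 123.7 kPa.
σ'_f = 123.7 > σ'_p = 106 kPa, so the stress path crosses the preconsolidation pressure — recompression up to σ'_p, then virgin compression beyond:
S_c = H/(1+e₀)·[C_r·log₁₀(σ'_p/σ'_0) + C_c·log₁₀(σ'_f/σ'_p)]
    = 6.3/1.81 × [0.053×log₁₀(106/58.5) + 0.16×log₁₀(123.7/106)]
    = 3.4807 × [0.013682 + 0.01073] = 0.08497 m

S_c ≈ 85 mm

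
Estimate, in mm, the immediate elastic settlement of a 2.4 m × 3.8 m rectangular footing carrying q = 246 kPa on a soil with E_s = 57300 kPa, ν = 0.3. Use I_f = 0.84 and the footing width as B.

S_e ≈ 7.88 mm

Immediate (elastic) settlement: S_e = q·B·(1−ν²)/E_s · I_f.
S_e = 246 × 2.4 × (1 − 0.3²) / 57300 × 0.84
    = 246 × 2.4 × 0.91 / 57300 × 0.84
    = 0.007876 m = 7.876 mm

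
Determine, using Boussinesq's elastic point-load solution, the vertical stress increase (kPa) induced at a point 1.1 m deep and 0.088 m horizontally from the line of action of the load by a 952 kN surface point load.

Δσ_z ≈ 370 kPa

Boussinesq vertical stress below a point load on an elastic half-space:
Δσ_z = 3P/(2πz²) · [1 + (r/z)²]^(−5/2)
r/z = 0.088/1.1 = 0.08; [1+(r/z)²]^(−5/2) = 0.98418.
Δσ_z = 3×952/(2π×1.1²) × 0.98418 = 375.66 × 0.98418 = 369.7 kPa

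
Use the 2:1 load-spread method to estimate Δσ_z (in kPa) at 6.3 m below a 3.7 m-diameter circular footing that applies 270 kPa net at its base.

Δσ_z ≈ 37 kPa

By the 2:1 method the load spreads at 1 horizontal : 2 vertical, so at depth z the loaded area has grown by z in each plan dimension:
Δσ ≈ qD²/(D+z)² = 270×3.7²/(3.7+6.3)² = 36.963 kPa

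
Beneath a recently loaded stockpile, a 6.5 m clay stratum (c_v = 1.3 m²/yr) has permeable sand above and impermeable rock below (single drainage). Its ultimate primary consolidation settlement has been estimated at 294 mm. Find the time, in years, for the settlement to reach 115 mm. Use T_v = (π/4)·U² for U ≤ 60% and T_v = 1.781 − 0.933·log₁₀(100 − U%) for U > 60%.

Drainage path length: H_d = H = 6.5 m (single drainage).
U = S(t)/S_ult = 115/294 = 0.3912.
U ≤ 60%: T_v = (π/4)·U² = (π/4)×0.39116² = 0.12017.
t = T_v·H_d²/c_v = 0.12017×6.5²/1.3 = 3.906 years.

t ≈ 3.91 years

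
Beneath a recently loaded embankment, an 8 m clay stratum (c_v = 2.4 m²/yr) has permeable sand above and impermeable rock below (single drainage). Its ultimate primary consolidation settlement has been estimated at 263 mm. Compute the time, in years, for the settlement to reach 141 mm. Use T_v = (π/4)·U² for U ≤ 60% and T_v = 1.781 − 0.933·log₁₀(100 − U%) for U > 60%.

t ≈ 6.02 years

Drainage path length: H_d = H = 8 m (single drainage).
U = S(t)/S_ult = 141/263 = 0.5361.
U ≤ 60%: T_v = (π/4)·U² = (π/4)×0.53612² = 0.22574.
t = T_v·H_d²/c_v = 0.22574×8²/2.4 = 6.02 years.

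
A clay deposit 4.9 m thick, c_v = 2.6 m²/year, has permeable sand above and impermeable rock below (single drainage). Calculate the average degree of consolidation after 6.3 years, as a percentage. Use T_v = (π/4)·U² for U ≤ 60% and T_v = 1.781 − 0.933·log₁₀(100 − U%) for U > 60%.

U ≈ 84.9 %

Drainage path length: H_d = H = 4.9 m (single drainage).
T_v = c_v·t/H_d² = 2.6×6.3/4.9² = 0.68222.
T_v = 0.68222 corresponds to the U > 60% branch:
U = 1 − 10^((1.781 − T_v)/0.933)/100 = 0.8494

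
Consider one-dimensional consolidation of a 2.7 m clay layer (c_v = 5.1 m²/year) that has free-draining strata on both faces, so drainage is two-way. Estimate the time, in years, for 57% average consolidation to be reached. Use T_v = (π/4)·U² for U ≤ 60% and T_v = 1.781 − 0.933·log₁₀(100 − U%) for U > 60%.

t ≈ 0.0912 years

Drainage path length: H_d = H/2 = 1.35 m (double drainage).
U ≤ 60%: T_v = (π/4)·U² = (π/4)×0.57² = 0.25518.
t = T_v·H_d²/c_v = 0.25518×1.35²/5.1 = 0.09119 years.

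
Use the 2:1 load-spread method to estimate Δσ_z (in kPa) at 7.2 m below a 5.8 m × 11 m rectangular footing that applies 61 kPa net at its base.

Δσ_z ≈ 16.4 kPa

By the 2:1 method the load spreads at 1 horizontal : 2 vertical, so at depth z the loaded area has grown by z in each plan dimension:
Δσ = qBL/((B+z)(L+z)) = 61×5.8×11/((5.8+7.2)(11+7.2)) = 16.449 kPa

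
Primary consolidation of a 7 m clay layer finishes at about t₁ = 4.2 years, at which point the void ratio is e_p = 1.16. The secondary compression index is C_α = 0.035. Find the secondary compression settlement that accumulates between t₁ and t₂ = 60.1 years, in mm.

Secondary compression: S_s = C_α·H/(1+e_p)·log₁₀(t₂/t₁)
S_s = 0.035×7/(1+1.16)×log₁₀(60.1/4.2)
    = 0.1134 × 1.156 = 0.1311 m

S_s ≈ 131 mm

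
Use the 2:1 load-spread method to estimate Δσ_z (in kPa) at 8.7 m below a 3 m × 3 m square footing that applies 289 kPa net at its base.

By the 2:1 method the load spreads at 1 horizontal : 2 vertical, so at depth z the loaded area has grown by z in each plan dimension:
Δσ = qBL/((B+z)(L+z)) = 289×3×3/((3+8.7)(3+8.7)) = 19.001 kPa

Δσ_z ≈ 19 kPa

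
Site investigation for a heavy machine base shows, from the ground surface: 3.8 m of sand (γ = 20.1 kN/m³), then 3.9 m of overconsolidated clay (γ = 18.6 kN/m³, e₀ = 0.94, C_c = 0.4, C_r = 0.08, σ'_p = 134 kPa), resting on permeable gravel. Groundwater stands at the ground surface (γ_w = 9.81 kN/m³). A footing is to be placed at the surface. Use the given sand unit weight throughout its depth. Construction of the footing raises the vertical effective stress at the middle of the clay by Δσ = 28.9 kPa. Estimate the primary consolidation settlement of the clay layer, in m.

S_c ≈ 0.029 m

Mid-depth of clay below the ground surface: z = 3.8 + 3.9/2 = 5.75 m.
Total vertical stress at mid-clay: σ_v = 20.1×3.8 + 18.6×1.95 = 112.65 kPa.
Pore pressure: u = 9.81×(5.75 − 0) = 56.408 kPa.
Initial effective stress: σ'_0 = σ_v − u = 112.65 − 56.408 = 56.242 kPa.
Final effective stress: σ'_f = 56.242 + 28.9 = 85.142 kPa.
σ'_f = 85.142 ≤ σ'_p = 134 kPa, so the clay remains overconsolidated and only the recompression index applies:
S_c = C_r·H/(1+e₀)·log₁₀(σ'_f/σ'_0) = 0.08×3.9/1.94×log₁₀(85.142/56.242)
    = 0.16082 × 0.18008 = 0.02896 m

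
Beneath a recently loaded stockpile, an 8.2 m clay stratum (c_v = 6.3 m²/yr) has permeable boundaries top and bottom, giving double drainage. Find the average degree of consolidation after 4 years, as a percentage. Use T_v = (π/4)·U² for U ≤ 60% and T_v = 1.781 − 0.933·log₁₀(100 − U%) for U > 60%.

Drainage path length: H_d = H/2 = 4.1 m (double drainage).
T_v = c_v·t/H_d² = 6.3×4/4.1² = 1.4991.
T_v = 1.4991 corresponds to the U > 60% branch:
U = 1 − 10^((1.781 − T_v)/0.933)/100 = 0.9799

U ≈ 98 %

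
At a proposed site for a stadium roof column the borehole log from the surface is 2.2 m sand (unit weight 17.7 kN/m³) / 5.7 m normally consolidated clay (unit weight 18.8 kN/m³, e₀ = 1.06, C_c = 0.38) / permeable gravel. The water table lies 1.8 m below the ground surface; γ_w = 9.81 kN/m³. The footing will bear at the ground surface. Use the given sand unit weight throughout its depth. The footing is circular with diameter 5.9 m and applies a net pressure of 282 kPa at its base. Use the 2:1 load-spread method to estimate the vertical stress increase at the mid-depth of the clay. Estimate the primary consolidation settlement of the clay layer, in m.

Mid-depth of clay below the ground surface: z = 2.2 + 5.7/2 = 5.05 m.
Total vertical stress at mid-clay: σ_v = 17.7×2.2 + 18.8×2.85 = 92.52 kPa.
Pore pressure: u = 9.81×(5.05 − 1.8) = 31.883 kPa.
Initial effective stress: σ'_0 = σ_v − u = 92.52 − 31.883 = 60.637 kPa.
Stress increase at mid-clay by the 2:1 spreading method:
Δσ ≈ qD²/(D+z)² = 282×5.9²/(5.9+5.05)² = 81.87 kPa
Final effective stress: σ'_f = σ'_0 + Δσ = 60.637 + 81.87 = 142.51 kPa.
Normally consolidated clay, so the full stress increment lies on the virgin compression line:
S_c = C_c·H/(1+e₀)·log₁₀(σ'_f/σ'_0) = 0.38×5.7/(1+1.06)×log₁₀(142.51/60.637)
    = 1.0515 × 0.37111 = 0.3902 m

S_c ≈ 0.39 m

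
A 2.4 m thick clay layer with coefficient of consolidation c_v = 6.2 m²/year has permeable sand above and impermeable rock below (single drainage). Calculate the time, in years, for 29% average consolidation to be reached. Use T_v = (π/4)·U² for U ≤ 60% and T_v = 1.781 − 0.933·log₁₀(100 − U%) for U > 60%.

Drainage path length: H_d = H = 2.4 m (single drainage).
U ≤ 60%: T_v = (π/4)·U² = (π/4)×0.29² = 0.066052.
t = T_v·H_d²/c_v = 0.066052×2.4²/6.2 = 0.06136 years.

t ≈ 0.0614 years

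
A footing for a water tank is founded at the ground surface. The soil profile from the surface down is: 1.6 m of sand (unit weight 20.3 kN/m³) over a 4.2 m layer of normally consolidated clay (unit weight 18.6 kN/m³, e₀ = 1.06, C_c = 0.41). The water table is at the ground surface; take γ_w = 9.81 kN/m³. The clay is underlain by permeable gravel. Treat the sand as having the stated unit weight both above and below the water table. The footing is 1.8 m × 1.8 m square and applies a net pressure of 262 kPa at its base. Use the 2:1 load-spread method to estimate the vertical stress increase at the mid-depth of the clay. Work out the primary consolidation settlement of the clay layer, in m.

S_c ≈ 0.213 m

Mid-depth of clay below the ground surface: z = 1.6 + 4.2/2 = 3.7 m.
Total vertical stress at mid-clay: σ_v = 20.3×1.6 + 18.6×2.1 = 71.54 kPa.
Pore pressure: u = 9.81×(3.7 − 0) = 36.297 kPa.
Initial effective stress: σ'_0 = σ_v − u = 71.54 − 36.297 = 35.243 kPa.
Stress increase at mid-clay by the 2:1 spreading method:
Δσ = qBL/((B+z)(L+z)) = 262×1.8×1.8/((1.8+3.7)(1.8+3.7)) = 28.062 kPa
Final effective stress: σ'_f = σ'_0 + Δσ = 35.243 + 28.062 = 63.305 kPa.
Normally consolidated clay, so the full stress increment lies on the virgin compression line:
S_c = C_c·H/(1+e₀)·log₁₀(σ'_f/σ'_0) = 0.41×4.2/(1+1.06)×log₁₀(63.305/35.243)
    = 0.83592 × 0.25437 = 0.2126 m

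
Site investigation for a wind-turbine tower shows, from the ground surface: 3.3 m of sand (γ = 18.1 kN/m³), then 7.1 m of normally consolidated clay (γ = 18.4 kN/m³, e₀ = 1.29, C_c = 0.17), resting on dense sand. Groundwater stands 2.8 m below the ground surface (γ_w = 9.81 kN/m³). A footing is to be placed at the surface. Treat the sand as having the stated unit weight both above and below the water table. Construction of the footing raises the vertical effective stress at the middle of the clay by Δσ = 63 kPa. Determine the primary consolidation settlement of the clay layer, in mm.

S_c ≈ 127 mm

Mid-depth of clay below the ground surface: z = 3.3 + 7.1/2 = 6.85 m.
Total vertical stress at mid-clay: σ_v = 18.1×3.3 + 18.4×3.55 = 125.05 kPa.
Pore pressure: u = 9.81×(6.85 − 2.8) = 39.73 kPa.
Initial effective stress: σ'_0 = σ_v − u = 125.05 − 39.73 = 85.32 kPa.
Final effective stress: σ'_f = σ'_0 + Δσ = 85.32 + 63 = 148.32 kPa.
Normally consolidated clay, so the full stress increment lies on the virgin compression line:
S_c = C_c·H/(1+e₀)·log₁₀(σ'_f/σ'_0) = 0.17×7.1/(1+1.29)×log₁₀(148.32/85.32)
    = 0.52707 × 0.24015 = 0.1266 m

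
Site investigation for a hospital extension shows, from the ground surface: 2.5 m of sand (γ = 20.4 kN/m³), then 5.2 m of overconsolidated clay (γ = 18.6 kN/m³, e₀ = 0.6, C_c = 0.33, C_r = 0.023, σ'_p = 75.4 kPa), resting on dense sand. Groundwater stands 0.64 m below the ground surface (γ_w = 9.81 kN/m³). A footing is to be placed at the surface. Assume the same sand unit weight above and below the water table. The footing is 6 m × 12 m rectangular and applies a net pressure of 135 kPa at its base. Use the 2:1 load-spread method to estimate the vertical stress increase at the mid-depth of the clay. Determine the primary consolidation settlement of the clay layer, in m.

Mid-depth of clay below the ground surface: z = 2.5 + 5.2/2 = 5.1 m.
Total vertical stress at mid-clay: σ_v = 20.4×2.5 + 18.6×2.6 = 99.36 kPa.
Pore pressure: u = 9.81×(5.1 − 0.64) = 43.753 kPa.
Initial effective stress: σ'_0 = σ_v − u = 99.36 − 43.753 = 55.607 kPa.
Stress increase at mid-clay by the 2:1 spreading method:
Δσ = qBL/((B+z)(L+z)) = 135×6×12/((6+5.1)(12+5.1)) = 51.209 kPa
Final effective stress: σ'_f = 55.607 + 51.209 = 106.82 kPa.
σ'_f = 106.82 > σ'_p = 75.4 kPa, so the stress path crosses the preconsolidation pressure — recompression up to σ'_p, then virgin compression beyond:
S_c = H/(1+e₀)·[C_r·log₁₀(σ'_p/σ'_0) + C_c·log₁₀(σ'_f/σ'_p)]
    = 5.2/1.6 × [0.023×log₁₀(75.4/55.607) + 0.33×log₁₀(106.82/75.4)]
    = 3.25 × [0.0030416 + 0.049923] = 0.1721 m

S_c ≈ 0.172 m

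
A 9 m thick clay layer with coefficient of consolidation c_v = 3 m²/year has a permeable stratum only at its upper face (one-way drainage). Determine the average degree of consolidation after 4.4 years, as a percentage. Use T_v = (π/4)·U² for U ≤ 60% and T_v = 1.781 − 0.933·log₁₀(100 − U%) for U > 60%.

Drainage path length: H_d = H = 9 m (single drainage).
T_v = c_v·t/H_d² = 3×4.4/9² = 0.16296.
T_v = 0.16296 corresponds to the U ≤ 60% branch:
U = √(4T_v/π) = 0.4555

U ≈ 45.6 %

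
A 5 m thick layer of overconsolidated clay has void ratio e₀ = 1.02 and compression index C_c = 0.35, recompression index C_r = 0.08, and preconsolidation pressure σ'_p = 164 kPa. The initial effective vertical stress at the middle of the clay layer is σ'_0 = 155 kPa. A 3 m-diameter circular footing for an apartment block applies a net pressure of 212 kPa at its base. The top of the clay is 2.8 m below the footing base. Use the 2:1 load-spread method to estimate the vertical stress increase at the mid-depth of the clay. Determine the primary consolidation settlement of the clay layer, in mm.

Mid-depth of clay below the footing base: z = 2.8 + 5/2 = 5.3 m.
Stress increase at mid-clay by the 2:1 spreading method:
Δσ ≈ qD²/(D+z)² = 212×3²/(3+5.3)² = 27.696 kPa
Final effective stress: σ'_f = 155 + 27.696 = 182.7 kPa.
σ'_f = 182.7 > σ'_p = 164 kPa, so the stress path crosses the preconsolidation pressure — recompression up to σ'_p, then virgin compression beyond:
S_c = H/(1+e₀)·[C_r·log₁₀(σ'_p/σ'_0) + C_c·log₁₀(σ'_f/σ'_p)]
    = 5/2.02 × [0.08×log₁₀(164/155) + 0.35×log₁₀(182.7/164)]
    = 2.4752 × [0.001961 + 0.016413] = 0.04548 m

S_c ≈ 45.5 mm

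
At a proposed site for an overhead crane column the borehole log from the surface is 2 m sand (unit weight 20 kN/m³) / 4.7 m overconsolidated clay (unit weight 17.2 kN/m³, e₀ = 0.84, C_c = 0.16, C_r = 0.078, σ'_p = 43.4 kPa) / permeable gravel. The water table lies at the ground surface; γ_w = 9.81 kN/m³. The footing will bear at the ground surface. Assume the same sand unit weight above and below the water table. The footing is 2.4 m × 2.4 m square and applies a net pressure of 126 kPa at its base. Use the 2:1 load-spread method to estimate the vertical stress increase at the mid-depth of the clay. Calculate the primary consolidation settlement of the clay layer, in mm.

S_c ≈ 49.8 mm

Mid-depth of clay below the ground surface: z = 2 + 4.7/2 = 4.35 m.
Total vertical stress at mid-clay: σ_v = 20×2 + 17.2×2.35 = 80.42 kPa.
Pore pressure: u = 9.81×(4.35 − 0) = 42.673 kPa.
Initial effective stress: σ'_0 = σ_v − u = 80.42 − 42.673 = 37.747 kPa.
Stress increase at mid-clay by the 2:1 spreading method:
Δσ = qBL/((B+z)(L+z)) = 126×2.4×2.4/((2.4+4.35)(2.4+4.35)) = 15.929 kPa
Final effective stress: σ'_f = 37.747 + 15.929 = 53.676 kPa.
σ'_f = 53.676 > σ'_p = 43.4 kPa, so the stress path crosses the preconsolidation pressure — recompression up to σ'_p, then virgin compression beyond:
S_c = H/(1+e₀)·[C_r·log₁₀(σ'_p/σ'_0) + C_c·log₁₀(σ'_f/σ'_p)]
    = 4.7/1.84 × [0.078×log₁₀(43.4/37.747) + 0.16×log₁₀(53.676/43.4)]
    = 2.5543 × [0.0047274 + 0.014766] = 0.04979 m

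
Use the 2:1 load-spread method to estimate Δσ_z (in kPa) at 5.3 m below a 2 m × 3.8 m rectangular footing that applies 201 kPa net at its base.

Δσ_z ≈ 23 kPa

By the 2:1 method the load spreads at 1 horizontal : 2 vertical, so at depth z the loaded area has grown by z in each plan dimension:
Δσ = qBL/((B+z)(L+z)) = 201×2×3.8/((2+5.3)(3.8+5.3)) = 22.996 kPa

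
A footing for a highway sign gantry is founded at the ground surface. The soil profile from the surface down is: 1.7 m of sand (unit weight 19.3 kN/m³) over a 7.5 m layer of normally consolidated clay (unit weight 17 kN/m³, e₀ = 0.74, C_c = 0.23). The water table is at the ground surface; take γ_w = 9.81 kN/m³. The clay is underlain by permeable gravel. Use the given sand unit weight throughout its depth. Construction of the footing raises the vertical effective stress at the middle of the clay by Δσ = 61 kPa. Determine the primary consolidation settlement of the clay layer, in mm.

S_c ≈ 380 mm

Mid-depth of clay below the ground surface: z = 1.7 + 7.5/2 = 5.45 m.
Total vertical stress at mid-clay: σ_v = 19.3×1.7 + 17×3.75 = 96.56 kPa.
Pore pressure: u = 9.81×(5.45 − 0) = 53.465 kPa.
Initial effective stress: σ'_0 = σ_v − u = 96.56 − 53.465 = 43.095 kPa.
Final effective stress: σ'_f = σ'_0 + Δσ = 43.095 + 61 = 104.09 kPa.
Normally consolidated clay, so the full stress increment lies on the virgin compression line:
S_c = C_c·H/(1+e₀)·log₁₀(σ'_f/σ'_0) = 0.23×7.5/(1+0.74)×log₁₀(104.09/43.095)
    = 0.99138 × 0.38298 = 0.3797 m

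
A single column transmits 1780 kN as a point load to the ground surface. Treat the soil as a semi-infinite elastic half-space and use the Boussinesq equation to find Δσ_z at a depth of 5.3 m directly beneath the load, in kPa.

Δσ_z ≈ 30.3 kPa

Boussinesq vertical stress below a point load on an elastic half-space:
Δσ_z = 3P/(2πz²) · [1 + (r/z)²]^(−5/2)
r/z = 0/5.3 = 0; [1+(r/z)²]^(−5/2) = 1.
Δσ_z = 3×1780/(2π×5.3²) × 1 = 30.256 × 1 = 30.26 kPa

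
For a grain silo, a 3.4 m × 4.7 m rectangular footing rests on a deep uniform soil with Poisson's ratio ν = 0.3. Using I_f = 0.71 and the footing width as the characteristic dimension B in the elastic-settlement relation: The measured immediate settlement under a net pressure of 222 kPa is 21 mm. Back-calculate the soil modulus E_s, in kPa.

E_s ≈ 23200 kPa

S_e = q·B·(1−ν²)/E_s · I_f  ⇒  E_s = q·B·(1−ν²)·I_f / S_e.
E_s = 222 × 3.4 × 0.91 × 0.71 / 0.021 = 23220 kPa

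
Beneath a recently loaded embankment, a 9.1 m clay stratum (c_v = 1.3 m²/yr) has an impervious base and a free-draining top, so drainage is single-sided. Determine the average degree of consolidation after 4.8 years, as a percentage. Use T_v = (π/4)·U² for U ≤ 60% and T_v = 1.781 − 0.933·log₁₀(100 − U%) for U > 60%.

U ≈ 31 %

Drainage path length: H_d = H = 9.1 m (single drainage).
T_v = c_v·t/H_d² = 1.3×4.8/9.1² = 0.075353.
T_v = 0.075353 corresponds to the U ≤ 60% branch:
U = √(4T_v/π) = 0.3097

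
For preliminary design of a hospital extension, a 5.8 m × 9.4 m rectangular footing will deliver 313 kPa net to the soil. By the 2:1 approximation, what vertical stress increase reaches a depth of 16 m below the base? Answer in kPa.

Δσ_z ≈ 30.8 kPa

By the 2:1 method the load spreads at 1 horizontal : 2 vertical, so at depth z the loaded area has grown by z in each plan dimension:
Δσ = qBL/((B+z)(L+z)) = 313×5.8×9.4/((5.8+16)(9.4+16)) = 30.818 kPa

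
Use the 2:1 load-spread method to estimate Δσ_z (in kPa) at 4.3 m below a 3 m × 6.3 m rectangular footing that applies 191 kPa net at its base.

Δσ_z ≈ 46.7 kPa

By the 2:1 method the load spreads at 1 horizontal : 2 vertical, so at depth z the loaded area has grown by z in each plan dimension:
Δσ = qBL/((B+z)(L+z)) = 191×3×6.3/((3+4.3)(6.3+4.3)) = 46.652 kPa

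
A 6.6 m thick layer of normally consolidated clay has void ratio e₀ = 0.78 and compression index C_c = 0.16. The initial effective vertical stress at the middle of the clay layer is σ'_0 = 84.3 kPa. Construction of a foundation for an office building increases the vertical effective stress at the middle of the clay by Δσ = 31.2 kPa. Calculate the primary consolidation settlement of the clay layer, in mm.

Final effective stress: σ'_f = σ'_0 + Δσ = 84.3 + 31.2 = 115.5 kPa.
Normally consolidated clay, so the full stress increment lies on the virgin compression line:
S_c = C_c·H/(1+e₀)·log₁₀(σ'_f/σ'_0) = 0.16×6.6/(1+0.78)×log₁₀(115.5/84.3)
    = 0.59326 × 0.13675 = 0.08113 m

S_c ≈ 81.1 mm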